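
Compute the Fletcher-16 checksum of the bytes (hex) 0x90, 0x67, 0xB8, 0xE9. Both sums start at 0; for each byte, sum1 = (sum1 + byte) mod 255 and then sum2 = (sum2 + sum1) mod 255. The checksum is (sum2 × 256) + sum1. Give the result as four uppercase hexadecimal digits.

D39A

Running sums (mod 255):
  after byte 0 (0x90): sum1=144, sum2=144
  after byte 1 (0x67): sum1=247, sum2=136
  after byte 2 (0xB8): sum1=176, sum2=57
  after byte 3 (0xE9): sum1=154, sum2=211
Checksum = sum2·256 + sum1 = 211·256 + 154 = 54170 = 0xD39A.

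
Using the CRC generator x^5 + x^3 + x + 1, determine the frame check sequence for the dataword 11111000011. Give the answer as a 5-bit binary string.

Append 5 zeros: 1111100001100000. Divide by 101011 (XOR where the leading bit is 1):
  pos 0: 111110 XOR 101011 = 010101
  pos 1: 101010 XOR 101011 = 000001
  pos 6: 100110 XOR 101011 = 001101
  pos 8: 110100 XOR 101011 = 011111
  pos 9: 111110 XOR 101011 = 010101
  pos 10: 101010 XOR 101011 = 000001
Remainder (last 5 bits) = 00001. This is the CRC / FCS.

00001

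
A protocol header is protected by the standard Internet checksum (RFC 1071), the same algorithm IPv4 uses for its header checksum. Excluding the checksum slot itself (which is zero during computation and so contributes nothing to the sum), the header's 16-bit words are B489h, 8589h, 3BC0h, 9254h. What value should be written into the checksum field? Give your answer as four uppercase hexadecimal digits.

F7D7

One's-complement addition (fold any carry out of bit 15 back into bit 0):
  0xB489 + 0x8589 = 0x13A12 → wrap carry → 0x3A13
  0x3A13 + 0x3BC0 = 0x075D3
  0x75D3 + 0x9254 = 0x10827 → wrap carry → 0x0828
One's-complement sum = 0x0828.
Checksum = ~0x0828 & 0xFFFF = 0xF7D7.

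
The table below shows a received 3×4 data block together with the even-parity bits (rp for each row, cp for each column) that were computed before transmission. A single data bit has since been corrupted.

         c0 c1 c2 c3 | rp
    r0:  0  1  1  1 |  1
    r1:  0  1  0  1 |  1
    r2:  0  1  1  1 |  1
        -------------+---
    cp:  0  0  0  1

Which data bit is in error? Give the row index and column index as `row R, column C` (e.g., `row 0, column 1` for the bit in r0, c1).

row 1, column 1

Recompute each row's even parity and compare to rp:
  r0: data parity 1, sent rp 1 → ok
  r1: data parity 0, sent rp 1 → mismatch
  r2: data parity 1, sent rp 1 → ok
Recompute each column's even parity and compare to cp:
  c0: data parity 0, sent cp 0 → ok
  c1: data parity 1, sent cp 0 → mismatch
  c2: data parity 0, sent cp 0 → ok
  c3: data parity 1, sent cp 1 → ok
Exactly one row (r1) and one column (c1) fail → the flipped bit is at their intersection.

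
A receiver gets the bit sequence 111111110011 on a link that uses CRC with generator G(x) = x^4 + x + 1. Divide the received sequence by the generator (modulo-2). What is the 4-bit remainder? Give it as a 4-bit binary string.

Modulo-2 division of 111111110011 by 10011:
  pos 0: 11111 XOR 10011 = 01100
  pos 1: 11001 XOR 10011 = 01010
  pos 2: 10101 XOR 10011 = 00110
  pos 4: 11010 XOR 10011 = 01001
  pos 5: 10010 XOR 10011 = 00001
Remainder = 0111 (nonzero — an error is detected).

0111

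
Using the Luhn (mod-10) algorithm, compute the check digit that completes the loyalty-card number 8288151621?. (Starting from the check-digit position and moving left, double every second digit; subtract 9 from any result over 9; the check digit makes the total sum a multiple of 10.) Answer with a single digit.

Partial digits right→left: 1 2 6 1 5 1 8 8 2 8
Double every second digit counting from the check-digit position (so the 1st, 3rd, 5th, ... of the partial from the right).
  doubled (with −9 where >9): 2 3 1 7 4 → sum 17
  kept as-is: 2 1 1 8 8 → sum 20
Total = 17 + 20 = 37.
Check digit = (10 − (37 mod 10)) mod 10 = 3.

3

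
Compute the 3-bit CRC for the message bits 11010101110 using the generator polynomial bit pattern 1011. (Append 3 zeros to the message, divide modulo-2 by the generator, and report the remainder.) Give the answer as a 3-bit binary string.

Append 3 zeros: 11010101110000. Divide by 1011 (XOR where the leading bit is 1):
  pos 0: 1101 XOR 1011 = 0110
  pos 1: 1100 XOR 1011 = 0111
  pos 2: 1111 XOR 1011 = 0100
  pos 3: 1000 XOR 1011 = 0011
  pos 5: 1111 XOR 1011 = 0100
  pos 6: 1001 XOR 1011 = 0010
  pos 8: 1000 XOR 1011 = 0011
  pos 10: 1100 XOR 1011 = 0111
Remainder (last 3 bits) = 111. This is the CRC / FCS.

111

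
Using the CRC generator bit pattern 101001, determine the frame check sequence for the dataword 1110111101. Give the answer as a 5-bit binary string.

11000

Append 5 zeros: 111011110100000. Divide by 101001 (XOR where the leading bit is 1):
  pos 0: 111011 XOR 101001 = 010010
  pos 1: 100101 XOR 101001 = 001100
  pos 3: 110010 XOR 101001 = 011011
  pos 4: 110111 XOR 101001 = 011110
  pos 5: 111100 XOR 101001 = 010101
  pos 6: 101010 XOR 101001 = 000011
Remainder (last 5 bits) = 11000. This is the CRC / FCS.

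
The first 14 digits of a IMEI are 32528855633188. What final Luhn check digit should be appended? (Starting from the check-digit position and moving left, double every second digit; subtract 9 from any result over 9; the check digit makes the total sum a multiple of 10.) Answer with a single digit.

1

Partial digits right→left: 8 8 1 3 3 6 5 5 8 8 2 5 2 3
Double every second digit counting from the check-digit position (so the 1st, 3rd, 5th, ... of the partial from the right).
  doubled (with −9 where >9): 7 2 6 1 7 4 4 → sum 31
  kept as-is: 8 3 6 5 8 5 3 → sum 38
Total = 31 + 38 = 69.
Check digit = (10 − (69 mod 10)) mod 10 = 1.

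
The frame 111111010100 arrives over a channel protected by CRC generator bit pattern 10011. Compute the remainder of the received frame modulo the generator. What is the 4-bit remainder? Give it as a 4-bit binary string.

Modulo-2 division of 111111010100 by 10011:
  pos 0: 11111 XOR 10011 = 01100
  pos 1: 11001 XOR 10011 = 01010
  pos 2: 10100 XOR 10011 = 00111
  pos 4: 11110 XOR 10011 = 01101
  pos 5: 11011 XOR 10011 = 01000
  pos 6: 10000 XOR 10011 = 00011
Remainder = 0110 (nonzero — an error is detected).

0110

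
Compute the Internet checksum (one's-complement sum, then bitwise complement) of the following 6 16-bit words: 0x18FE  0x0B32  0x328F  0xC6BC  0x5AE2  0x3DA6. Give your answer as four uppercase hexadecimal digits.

49FB

One's-complement addition (fold any carry out of bit 15 back into bit 0):
  0x18FE + 0x0B32 = 0x02430
  0x2430 + 0x328F = 0x056BF
  0x56BF + 0xC6BC = 0x11D7B → wrap carry → 0x1D7C
  0x1D7C + 0x5AE2 = 0x0785E
  0x785E + 0x3DA6 = 0x0B604
One's-complement sum = 0xB604.
Checksum = ~0xB604 & 0xFFFF = 0x49FB.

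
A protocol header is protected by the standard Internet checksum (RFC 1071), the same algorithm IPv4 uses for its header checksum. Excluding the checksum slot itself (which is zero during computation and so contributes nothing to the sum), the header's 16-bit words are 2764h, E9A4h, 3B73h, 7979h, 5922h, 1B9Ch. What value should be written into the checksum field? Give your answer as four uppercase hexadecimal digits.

One's-complement addition (fold any carry out of bit 15 back into bit 0):
  0x2764 + 0xE9A4 = 0x11108 → wrap carry → 0x1109
  0x1109 + 0x3B73 = 0x04C7C
  0x4C7C + 0x7979 = 0x0C5F5
  0xC5F5 + 0x5922 = 0x11F17 → wrap carry → 0x1F18
  0x1F18 + 0x1B9C = 0x03AB4
One's-complement sum = 0x3AB4.
Checksum = ~0x3AB4 & 0xFFFF = 0xC54B.

C54B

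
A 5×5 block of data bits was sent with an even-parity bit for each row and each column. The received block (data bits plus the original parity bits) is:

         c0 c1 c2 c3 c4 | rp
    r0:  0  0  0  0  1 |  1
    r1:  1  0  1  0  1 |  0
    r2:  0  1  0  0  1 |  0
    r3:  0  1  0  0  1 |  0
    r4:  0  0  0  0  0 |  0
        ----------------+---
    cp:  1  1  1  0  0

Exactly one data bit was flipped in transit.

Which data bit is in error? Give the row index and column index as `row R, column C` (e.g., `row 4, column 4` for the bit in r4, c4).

row 1, column 1

Recompute each row's even parity and compare to rp:
  r0: data parity 1, sent rp 1 → ok
  r1: data parity 1, sent rp 0 → mismatch
  r2: data parity 0, sent rp 0 → ok
  r3: data parity 0, sent rp 0 → ok
  r4: data parity 0, sent rp 0 → ok
Recompute each column's even parity and compare to cp:
  c0: data parity 1, sent cp 1 → ok
  c1: data parity 0, sent cp 1 → mismatch
  c2: data parity 1, sent cp 1 → ok
  c3: data parity 0, sent cp 0 → ok
  c4: data parity 0, sent cp 0 → ok
Exactly one row (r1) and one column (c1) fail → the flipped bit is at their intersection.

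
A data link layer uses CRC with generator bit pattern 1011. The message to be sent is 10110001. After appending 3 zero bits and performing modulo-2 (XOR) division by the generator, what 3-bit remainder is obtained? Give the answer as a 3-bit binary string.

Append 3 zeros: 10110001000. Divide by 1011 (XOR where the leading bit is 1):
  pos 0: 1011 XOR 1011 = 0000
  pos 7: 1000 XOR 1011 = 0011
Remainder (last 3 bits) = 011. This is the CRC / FCS.

011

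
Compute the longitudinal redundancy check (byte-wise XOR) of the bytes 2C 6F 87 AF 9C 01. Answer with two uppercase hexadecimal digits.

F6

XOR the bytes together:
  start with 0x2C
  0x2C ⊕ 0x6F = 0x43
  0x43 ⊕ 0x87 = 0xC4
  0xC4 ⊕ 0xAF = 0x6B
  0x6B ⊕ 0x9C = 0xF7
  0xF7 ⊕ 0x01 = 0xF6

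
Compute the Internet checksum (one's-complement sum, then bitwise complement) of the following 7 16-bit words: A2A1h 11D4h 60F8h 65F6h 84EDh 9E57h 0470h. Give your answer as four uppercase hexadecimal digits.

One's-complement addition (fold any carry out of bit 15 back into bit 0):
  0xA2A1 + 0x11D4 = 0x0B475
  0xB475 + 0x60F8 = 0x1156D → wrap carry → 0x156E
  0x156E + 0x65F6 = 0x07B64
  0x7B64 + 0x84ED = 0x10051 → wrap carry → 0x0052
  0x0052 + 0x9E57 = 0x09EA9
  0x9EA9 + 0x0470 = 0x0A319
One's-complement sum = 0xA319.
Checksum = ~0xA319 & 0xFFFF = 0x5CE6.

5CE6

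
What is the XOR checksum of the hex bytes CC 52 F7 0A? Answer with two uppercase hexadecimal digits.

XOR the bytes together:
  start with 0xCC
  0xCC ⊕ 0x52 = 0x9E
  0x9E ⊕ 0xF7 = 0x69
  0x69 ⊕ 0x0A = 0x63

63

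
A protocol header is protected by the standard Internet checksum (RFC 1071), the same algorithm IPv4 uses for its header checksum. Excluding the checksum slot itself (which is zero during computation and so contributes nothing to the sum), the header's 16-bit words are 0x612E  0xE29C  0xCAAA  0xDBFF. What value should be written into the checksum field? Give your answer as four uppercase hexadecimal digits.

One's-complement addition (fold any carry out of bit 15 back into bit 0):
  0x612E + 0xE29C = 0x143CA → wrap carry → 0x43CB
  0x43CB + 0xCAAA = 0x10E75 → wrap carry → 0x0E76
  0x0E76 + 0xDBFF = 0x0EA75
One's-complement sum = 0xEA75.
Checksum = ~0xEA75 & 0xFFFF = 0x158A.

158A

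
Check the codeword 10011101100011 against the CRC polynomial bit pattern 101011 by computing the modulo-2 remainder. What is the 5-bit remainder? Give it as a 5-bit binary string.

Modulo-2 division of 10011101100011 by 101011:
  pos 0: 100111 XOR 101011 = 001100
  pos 2: 110001 XOR 101011 = 011010
  pos 3: 110101 XOR 101011 = 011110
  pos 4: 111100 XOR 101011 = 010111
  pos 5: 101110 XOR 101011 = 000101
  pos 8: 101011 XOR 101011 = 000000
Remainder = 00000 (zero — the frame passes the CRC check).

00000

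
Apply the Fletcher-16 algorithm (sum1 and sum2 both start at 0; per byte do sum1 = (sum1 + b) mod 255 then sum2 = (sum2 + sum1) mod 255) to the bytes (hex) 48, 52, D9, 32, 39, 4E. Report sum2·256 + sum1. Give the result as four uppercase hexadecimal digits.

0C2E

Running sums (mod 255):
  after byte 0 (48): sum1=72, sum2=72
  after byte 1 (52): sum1=154, sum2=226
  after byte 2 (D9): sum1=116, sum2=87
  after byte 3 (32): sum1=166, sum2=253
  after byte 4 (39): sum1=223, sum2=221
  after byte 5 (4E): sum1=46, sum2=12
Checksum = sum2·256 + sum1 = 12·256 + 46 = 3118 = 0x0C2E.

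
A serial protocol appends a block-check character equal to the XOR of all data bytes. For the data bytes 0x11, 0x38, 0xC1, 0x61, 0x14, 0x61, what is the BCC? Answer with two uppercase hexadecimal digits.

FC

XOR the bytes together:
  start with 0x11
  0x11 ⊕ 0x38 = 0x29
  0x29 ⊕ 0xC1 = 0xE8
  0xE8 ⊕ 0x61 = 0x89
  0x89 ⊕ 0x14 = 0x9D
  0x9D ⊕ 0x61 = 0xFC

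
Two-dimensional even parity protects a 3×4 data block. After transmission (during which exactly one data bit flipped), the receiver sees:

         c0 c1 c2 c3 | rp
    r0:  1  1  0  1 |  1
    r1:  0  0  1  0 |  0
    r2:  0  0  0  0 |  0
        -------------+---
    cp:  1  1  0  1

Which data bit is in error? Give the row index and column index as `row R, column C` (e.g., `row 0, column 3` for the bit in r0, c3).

Recompute each row's even parity and compare to rp:
  r0: data parity 1, sent rp 1 → ok
  r1: data parity 1, sent rp 0 → mismatch
  r2: data parity 0, sent rp 0 → ok
Recompute each column's even parity and compare to cp:
  c0: data parity 1, sent cp 1 → ok
  c1: data parity 1, sent cp 1 → ok
  c2: data parity 1, sent cp 0 → mismatch
  c3: data parity 1, sent cp 1 → ok
Exactly one row (r1) and one column (c2) fail → the flipped bit is at their intersection.

row 1, column 2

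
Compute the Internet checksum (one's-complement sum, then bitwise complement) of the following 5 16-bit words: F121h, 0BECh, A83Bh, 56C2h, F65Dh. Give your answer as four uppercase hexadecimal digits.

One's-complement addition (fold any carry out of bit 15 back into bit 0):
  0xF121 + 0x0BEC = 0x0FD0D
  0xFD0D + 0xA83B = 0x1A548 → wrap carry → 0xA549
  0xA549 + 0x56C2 = 0x0FC0B
  0xFC0B + 0xF65D = 0x1F268 → wrap carry → 0xF269
One's-complement sum = 0xF269.
Checksum = ~0xF269 & 0xFFFF = 0x0D96.

0D96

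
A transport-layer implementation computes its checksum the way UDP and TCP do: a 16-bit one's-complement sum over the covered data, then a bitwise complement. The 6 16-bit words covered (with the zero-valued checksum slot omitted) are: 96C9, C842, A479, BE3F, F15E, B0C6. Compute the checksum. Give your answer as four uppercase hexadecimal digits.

One's-complement addition (fold any carry out of bit 15 back into bit 0):
  0x96C9 + 0xC842 = 0x15F0B → wrap carry → 0x5F0C
  0x5F0C + 0xA479 = 0x10385 → wrap carry → 0x0386
  0x0386 + 0xBE3F = 0x0C1C5
  0xC1C5 + 0xF15E = 0x1B323 → wrap carry → 0xB324
  0xB324 + 0xB0C6 = 0x163EA → wrap carry → 0x63EB
One's-complement sum = 0x63EB.
Checksum = ~0x63EB & 0xFFFF = 0x9C14.

9C14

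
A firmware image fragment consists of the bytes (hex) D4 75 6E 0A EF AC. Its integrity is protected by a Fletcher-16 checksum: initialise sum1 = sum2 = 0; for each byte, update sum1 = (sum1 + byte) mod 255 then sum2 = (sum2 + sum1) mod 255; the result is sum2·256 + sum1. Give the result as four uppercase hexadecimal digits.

AC5F

Running sums (mod 255):
  after byte 0 (D4): sum1=212, sum2=212
  after byte 1 (75): sum1=74, sum2=31
  after byte 2 (6E): sum1=184, sum2=215
  after byte 3 (0A): sum1=194, sum2=154
  after byte 4 (EF): sum1=178, sum2=77
  after byte 5 (AC): sum1=95, sum2=172
Checksum = sum2·256 + sum1 = 172·256 + 95 = 44127 = 0xAC5F.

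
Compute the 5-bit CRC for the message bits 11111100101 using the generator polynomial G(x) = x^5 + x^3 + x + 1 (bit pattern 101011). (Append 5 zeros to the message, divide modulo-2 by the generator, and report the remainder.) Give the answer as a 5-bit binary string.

00011

Append 5 zeros: 1111110010100000. Divide by 101011 (XOR where the leading bit is 1):
  pos 0: 111111 XOR 101011 = 010100
  pos 1: 101000 XOR 101011 = 000011
  pos 5: 110101 XOR 101011 = 011110
  pos 6: 111100 XOR 101011 = 010111
  pos 7: 101110 XOR 101011 = 000101
  pos 10: 101000 XOR 101011 = 000011
Remainder (last 5 bits) = 00011. This is the CRC / FCS.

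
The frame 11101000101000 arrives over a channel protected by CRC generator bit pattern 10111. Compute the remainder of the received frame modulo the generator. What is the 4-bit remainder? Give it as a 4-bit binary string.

0000

Modulo-2 division of 11101000101000 by 10111:
  pos 0: 11101 XOR 10111 = 01010
  pos 1: 10100 XOR 10111 = 00011
  pos 4: 11001 XOR 10111 = 01110
  pos 5: 11100 XOR 10111 = 01011
  pos 6: 10111 XOR 10111 = 00000
Remainder = 0000 (zero — the frame passes the CRC check).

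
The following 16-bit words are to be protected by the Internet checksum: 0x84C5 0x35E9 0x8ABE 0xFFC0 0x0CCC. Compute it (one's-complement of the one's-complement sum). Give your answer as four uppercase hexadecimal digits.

One's-complement addition (fold any carry out of bit 15 back into bit 0):
  0x84C5 + 0x35E9 = 0x0BAAE
  0xBAAE + 0x8ABE = 0x1456C → wrap carry → 0x456D
  0x456D + 0xFFC0 = 0x1452D → wrap carry → 0x452E
  0x452E + 0x0CCC = 0x051FA
One's-complement sum = 0x51FA.
Checksum = ~0x51FA & 0xFFFF = 0xAE05.

AE05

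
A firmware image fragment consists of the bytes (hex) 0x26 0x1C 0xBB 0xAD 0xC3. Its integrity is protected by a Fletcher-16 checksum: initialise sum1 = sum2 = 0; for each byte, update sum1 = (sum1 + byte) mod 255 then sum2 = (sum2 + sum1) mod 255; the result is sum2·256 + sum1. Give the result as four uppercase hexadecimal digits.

Running sums (mod 255):
  after byte 0 (0x26): sum1=38, sum2=38
  after byte 1 (0x1C): sum1=66, sum2=104
  after byte 2 (0xBB): sum1=253, sum2=102
  after byte 3 (0xAD): sum1=171, sum2=18
  after byte 4 (0xC3): sum1=111, sum2=129
Checksum = sum2·256 + sum1 = 129·256 + 111 = 33135 = 0x816F.

816F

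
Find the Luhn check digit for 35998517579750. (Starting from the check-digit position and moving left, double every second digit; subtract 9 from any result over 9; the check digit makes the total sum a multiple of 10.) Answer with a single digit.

4

Partial digits right→left: 0 5 7 9 7 5 7 1 5 8 9 9 5 3
Double every second digit counting from the check-digit position (so the 1st, 3rd, 5th, ... of the partial from the right).
  doubled (with −9 where >9): 0 5 5 5 1 9 1 → sum 26
  kept as-is: 5 9 5 1 8 9 3 → sum 40
Total = 26 + 40 = 66.
Check digit = (10 − (66 mod 10)) mod 10 = 4.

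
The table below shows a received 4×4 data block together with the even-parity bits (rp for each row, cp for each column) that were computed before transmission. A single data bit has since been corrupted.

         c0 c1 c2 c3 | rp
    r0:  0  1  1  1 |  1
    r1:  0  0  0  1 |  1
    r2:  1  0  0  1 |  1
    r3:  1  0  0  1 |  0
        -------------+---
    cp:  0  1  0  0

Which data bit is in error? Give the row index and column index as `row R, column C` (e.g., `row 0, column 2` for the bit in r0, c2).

row 2, column 2

Recompute each row's even parity and compare to rp:
  r0: data parity 1, sent rp 1 → ok
  r1: data parity 1, sent rp 1 → ok
  r2: data parity 0, sent rp 1 → mismatch
  r3: data parity 0, sent rp 0 → ok
Recompute each column's even parity and compare to cp:
  c0: data parity 0, sent cp 0 → ok
  c1: data parity 1, sent cp 1 → ok
  c2: data parity 1, sent cp 0 → mismatch
  c3: data parity 0, sent cp 0 → ok
Exactly one row (r2) and one column (c2) fail → the flipped bit is at their intersection.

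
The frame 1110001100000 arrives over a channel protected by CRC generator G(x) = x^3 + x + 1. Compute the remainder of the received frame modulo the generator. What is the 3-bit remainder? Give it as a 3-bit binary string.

000

Modulo-2 division of 1110001100000 by 1011:
  pos 0: 1110 XOR 1011 = 0101
  pos 1: 1010 XOR 1011 = 0001
  pos 4: 1011 XOR 1011 = 0000
Remainder = 000 (zero — the frame passes the CRC check).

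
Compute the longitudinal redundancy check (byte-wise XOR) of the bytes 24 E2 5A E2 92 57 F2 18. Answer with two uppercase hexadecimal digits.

51

XOR the bytes together:
  start with 0x24
  0x24 ⊕ 0xE2 = 0xC6
  0xC6 ⊕ 0x5A = 0x9C
  0x9C ⊕ 0xE2 = 0x7E
  0x7E ⊕ 0x92 = 0xEC
  0xEC ⊕ 0x57 = 0xBB
  0xBB ⊕ 0xF2 = 0x49
  0x49 ⊕ 0x18 = 0x51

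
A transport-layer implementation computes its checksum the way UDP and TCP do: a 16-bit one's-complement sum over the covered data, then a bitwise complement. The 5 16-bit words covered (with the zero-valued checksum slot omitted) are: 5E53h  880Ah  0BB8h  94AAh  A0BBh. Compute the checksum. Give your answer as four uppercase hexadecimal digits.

D883

One's-complement addition (fold any carry out of bit 15 back into bit 0):
  0x5E53 + 0x880A = 0x0E65D
  0xE65D + 0x0BB8 = 0x0F215
  0xF215 + 0x94AA = 0x186BF → wrap carry → 0x86C0
  0x86C0 + 0xA0BB = 0x1277B → wrap carry → 0x277C
One's-complement sum = 0x277C.
Checksum = ~0x277C & 0xFFFF = 0xD883.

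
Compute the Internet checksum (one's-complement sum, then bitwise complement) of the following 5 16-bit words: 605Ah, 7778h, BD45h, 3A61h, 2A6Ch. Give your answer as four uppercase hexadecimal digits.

061A

One's-complement addition (fold any carry out of bit 15 back into bit 0):
  0x605A + 0x7778 = 0x0D7D2
  0xD7D2 + 0xBD45 = 0x19517 → wrap carry → 0x9518
  0x9518 + 0x3A61 = 0x0CF79
  0xCF79 + 0x2A6C = 0x0F9E5
One's-complement sum = 0xF9E5.
Checksum = ~0xF9E5 & 0xFFFF = 0x061A.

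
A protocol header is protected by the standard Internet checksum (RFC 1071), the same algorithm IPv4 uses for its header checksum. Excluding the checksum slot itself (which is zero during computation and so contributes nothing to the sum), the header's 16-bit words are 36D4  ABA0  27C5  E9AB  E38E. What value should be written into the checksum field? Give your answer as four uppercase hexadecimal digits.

One's-complement addition (fold any carry out of bit 15 back into bit 0):
  0x36D4 + 0xABA0 = 0x0E274
  0xE274 + 0x27C5 = 0x10A39 → wrap carry → 0x0A3A
  0x0A3A + 0xE9AB = 0x0F3E5
  0xF3E5 + 0xE38E = 0x1D773 → wrap carry → 0xD774
One's-complement sum = 0xD774.
Checksum = ~0xD774 & 0xFFFF = 0x288B.

288B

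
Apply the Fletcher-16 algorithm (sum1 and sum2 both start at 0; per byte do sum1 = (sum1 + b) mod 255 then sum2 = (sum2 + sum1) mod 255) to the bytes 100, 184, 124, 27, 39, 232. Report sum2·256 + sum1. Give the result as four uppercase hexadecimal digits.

70C4

Running sums (mod 255):
  after byte 0 (100): sum1=100, sum2=100
  after byte 1 (184): sum1=29, sum2=129
  after byte 2 (124): sum1=153, sum2=27
  after byte 3 (27): sum1=180, sum2=207
  after byte 4 (39): sum1=219, sum2=171
  after byte 5 (232): sum1=196, sum2=112
Checksum = sum2·256 + sum1 = 112·256 + 196 = 28868 = 0x70C4.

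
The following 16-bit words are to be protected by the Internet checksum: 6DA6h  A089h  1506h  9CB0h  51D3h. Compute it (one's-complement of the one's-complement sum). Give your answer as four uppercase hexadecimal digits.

EE45

One's-complement addition (fold any carry out of bit 15 back into bit 0):
  0x6DA6 + 0xA089 = 0x10E2F → wrap carry → 0x0E30
  0x0E30 + 0x1506 = 0x02336
  0x2336 + 0x9CB0 = 0x0BFE6
  0xBFE6 + 0x51D3 = 0x111B9 → wrap carry → 0x11BA
One's-complement sum = 0x11BA.
Checksum = ~0x11BA & 0xFFFF = 0xEE45.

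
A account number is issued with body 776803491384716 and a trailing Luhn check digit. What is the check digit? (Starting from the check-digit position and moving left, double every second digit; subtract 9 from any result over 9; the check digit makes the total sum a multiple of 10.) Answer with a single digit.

Partial digits right→left: 6 1 7 4 8 3 1 9 4 3 0 8 6 7 7
Double every second digit counting from the check-digit position (so the 1st, 3rd, 5th, ... of the partial from the right).
  doubled (with −9 where >9): 3 5 7 2 8 0 3 5 → sum 33
  kept as-is: 1 4 3 9 3 8 7 → sum 35
Total = 33 + 35 = 68.
Check digit = (10 − (68 mod 10)) mod 10 = 2.

2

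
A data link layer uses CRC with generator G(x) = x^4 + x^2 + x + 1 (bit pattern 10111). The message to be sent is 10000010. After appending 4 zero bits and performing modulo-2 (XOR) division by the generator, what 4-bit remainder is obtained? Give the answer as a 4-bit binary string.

1001

Append 4 zeros: 100000100000. Divide by 10111 (XOR where the leading bit is 1):
  pos 0: 10000 XOR 10111 = 00111
  pos 2: 11101 XOR 10111 = 01010
  pos 3: 10100 XOR 10111 = 00011
  pos 6: 11000 XOR 10111 = 01111
  pos 7: 11110 XOR 10111 = 01001
Remainder (last 4 bits) = 1001. This is the CRC / FCS.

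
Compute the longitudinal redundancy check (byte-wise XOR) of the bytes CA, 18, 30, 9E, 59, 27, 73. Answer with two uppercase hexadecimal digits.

71

XOR the bytes together:
  start with 0xCA
  0xCA ⊕ 0x18 = 0xD2
  0xD2 ⊕ 0x30 = 0xE2
  0xE2 ⊕ 0x9E = 0x7C
  0x7C ⊕ 0x59 = 0x25
  0x25 ⊕ 0x27 = 0x02
  0x02 ⊕ 0x73 = 0x71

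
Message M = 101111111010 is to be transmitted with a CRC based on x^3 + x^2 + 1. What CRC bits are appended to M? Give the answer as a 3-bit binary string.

Append 3 zeros: 101111111010000. Divide by 1101 (XOR where the leading bit is 1):
  pos 0: 1011 XOR 1101 = 0110
  pos 1: 1101 XOR 1101 = 0000
  pos 5: 1111 XOR 1101 = 0010
  pos 7: 1001 XOR 1101 = 0100
  pos 8: 1000 XOR 1101 = 0101
  pos 9: 1010 XOR 1101 = 0111
  pos 10: 1110 XOR 1101 = 0011
Remainder (last 3 bits) = 110. This is the CRC / FCS.

110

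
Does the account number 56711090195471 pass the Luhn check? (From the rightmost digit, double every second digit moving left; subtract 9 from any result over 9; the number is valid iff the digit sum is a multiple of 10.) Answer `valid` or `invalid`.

invalid

From the right, keep odd positions and double even positions (subtract 9 from any doubled value over 9):
  doubled (positions 2,4,...): 5 1 2 9 2 5 1 → sum 25
  kept (positions 1,3,...): 1 4 9 0 0 1 6 → sum 21
Total = 46.
46 mod 10 = 6, so the number is invalid.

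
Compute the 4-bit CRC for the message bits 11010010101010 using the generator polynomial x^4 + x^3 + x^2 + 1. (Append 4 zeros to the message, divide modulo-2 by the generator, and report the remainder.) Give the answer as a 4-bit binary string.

0010

Append 4 zeros: 110100101010100000. Divide by 11101 (XOR where the leading bit is 1):
  pos 0: 11010 XOR 11101 = 00111
  pos 2: 11101 XOR 11101 = 00000
  pos 8: 10101 XOR 11101 = 01000
  pos 9: 10000 XOR 11101 = 01101
  pos 10: 11010 XOR 11101 = 00111
  pos 12: 11100 XOR 11101 = 00001
Remainder (last 4 bits) = 0010. This is the CRC / FCS.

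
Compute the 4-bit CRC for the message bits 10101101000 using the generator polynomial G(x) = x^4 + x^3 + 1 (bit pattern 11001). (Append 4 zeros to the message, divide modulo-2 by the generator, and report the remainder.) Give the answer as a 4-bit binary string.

0111

Append 4 zeros: 101011010000000. Divide by 11001 (XOR where the leading bit is 1):
  pos 0: 10101 XOR 11001 = 01100
  pos 1: 11001 XOR 11001 = 00000
  pos 7: 10000 XOR 11001 = 01001
  pos 8: 10010 XOR 11001 = 01011
  pos 9: 10110 XOR 11001 = 01111
  pos 10: 11110 XOR 11001 = 00111
Remainder (last 4 bits) = 0111. This is the CRC / FCS.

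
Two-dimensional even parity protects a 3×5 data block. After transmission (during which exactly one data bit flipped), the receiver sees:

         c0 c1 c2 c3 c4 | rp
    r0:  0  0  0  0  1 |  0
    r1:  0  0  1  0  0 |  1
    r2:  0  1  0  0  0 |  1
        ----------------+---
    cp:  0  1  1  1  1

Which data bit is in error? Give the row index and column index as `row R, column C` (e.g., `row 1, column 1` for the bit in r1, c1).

row 0, column 3

Recompute each row's even parity and compare to rp:
  r0: data parity 1, sent rp 0 → mismatch
  r1: data parity 1, sent rp 1 → ok
  r2: data parity 1, sent rp 1 → ok
Recompute each column's even parity and compare to cp:
  c0: data parity 0, sent cp 0 → ok
  c1: data parity 1, sent cp 1 → ok
  c2: data parity 1, sent cp 1 → ok
  c3: data parity 0, sent cp 1 → mismatch
  c4: data parity 1, sent cp 1 → ok
Exactly one row (r0) and one column (c3) fail → the flipped bit is at their intersection.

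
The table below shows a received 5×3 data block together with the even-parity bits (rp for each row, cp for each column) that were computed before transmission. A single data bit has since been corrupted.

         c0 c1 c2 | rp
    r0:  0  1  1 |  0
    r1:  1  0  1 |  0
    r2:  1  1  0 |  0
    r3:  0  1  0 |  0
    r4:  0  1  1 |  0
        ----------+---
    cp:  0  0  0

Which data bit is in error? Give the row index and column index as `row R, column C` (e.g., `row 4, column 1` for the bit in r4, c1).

row 3, column 2

Recompute each row's even parity and compare to rp:
  r0: data parity 0, sent rp 0 → ok
  r1: data parity 0, sent rp 0 → ok
  r2: data parity 0, sent rp 0 → ok
  r3: data parity 1, sent rp 0 → mismatch
  r4: data parity 0, sent rp 0 → ok
Recompute each column's even parity and compare to cp:
  c0: data parity 0, sent cp 0 → ok
  c1: data parity 0, sent cp 0 → ok
  c2: data parity 1, sent cp 0 → mismatch
Exactly one row (r3) and one column (c2) fail → the flipped bit is at their intersection.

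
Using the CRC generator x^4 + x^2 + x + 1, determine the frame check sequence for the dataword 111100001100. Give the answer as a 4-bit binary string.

1100

Append 4 zeros: 1111000011000000. Divide by 10111 (XOR where the leading bit is 1):
  pos 0: 11110 XOR 10111 = 01001
  pos 1: 10010 XOR 10111 = 00101
  pos 3: 10100 XOR 10111 = 00011
  pos 6: 11110 XOR 10111 = 01001
  pos 7: 10010 XOR 10111 = 00101
  pos 9: 10100 XOR 10111 = 00011
Remainder (last 4 bits) = 1100. This is the CRC / FCS.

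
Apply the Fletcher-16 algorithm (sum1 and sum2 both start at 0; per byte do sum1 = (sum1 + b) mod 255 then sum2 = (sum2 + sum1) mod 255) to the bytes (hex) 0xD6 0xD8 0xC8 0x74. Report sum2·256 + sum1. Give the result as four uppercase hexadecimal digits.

Running sums (mod 255):
  after byte 0 (0xD6): sum1=214, sum2=214
  after byte 1 (0xD8): sum1=175, sum2=134
  after byte 2 (0xC8): sum1=120, sum2=254
  after byte 3 (0x74): sum1=236, sum2=235
Checksum = sum2·256 + sum1 = 235·256 + 236 = 60396 = 0xEBEC.

EBEC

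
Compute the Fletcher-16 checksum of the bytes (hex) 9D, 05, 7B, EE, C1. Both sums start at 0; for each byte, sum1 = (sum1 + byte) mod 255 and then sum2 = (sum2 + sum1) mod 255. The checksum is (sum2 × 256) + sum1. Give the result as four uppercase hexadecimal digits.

3ACE

Running sums (mod 255):
  after byte 0 (9D): sum1=157, sum2=157
  after byte 1 (05): sum1=162, sum2=64
  after byte 2 (7B): sum1=30, sum2=94
  after byte 3 (EE): sum1=13, sum2=107
  after byte 4 (C1): sum1=206, sum2=58
Checksum = sum2·256 + sum1 = 58·256 + 206 = 15054 = 0x3ACE.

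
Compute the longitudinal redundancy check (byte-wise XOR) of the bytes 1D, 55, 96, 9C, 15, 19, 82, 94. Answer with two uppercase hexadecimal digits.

58

XOR the bytes together:
  start with 0x1D
  0x1D ⊕ 0x55 = 0x48
  0x48 ⊕ 0x96 = 0xDE
  0xDE ⊕ 0x9C = 0x42
  0x42 ⊕ 0x15 = 0x57
  0x57 ⊕ 0x19 = 0x4E
  0x4E ⊕ 0x82 = 0xCC
  0xCC ⊕ 0x94 = 0x58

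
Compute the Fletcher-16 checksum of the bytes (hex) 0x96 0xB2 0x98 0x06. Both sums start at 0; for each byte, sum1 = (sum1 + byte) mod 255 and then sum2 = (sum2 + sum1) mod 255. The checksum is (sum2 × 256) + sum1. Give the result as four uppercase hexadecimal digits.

Running sums (mod 255):
  after byte 0 (0x96): sum1=150, sum2=150
  after byte 1 (0xB2): sum1=73, sum2=223
  after byte 2 (0x98): sum1=225, sum2=193
  after byte 3 (0x06): sum1=231, sum2=169
Checksum = sum2·256 + sum1 = 169·256 + 231 = 43495 = 0xA9E7.

A9E7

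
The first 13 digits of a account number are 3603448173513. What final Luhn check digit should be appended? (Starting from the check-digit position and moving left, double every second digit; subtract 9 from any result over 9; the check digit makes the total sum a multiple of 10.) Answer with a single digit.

9

Partial digits right→left: 3 1 5 3 7 1 8 4 4 3 0 6 3
Double every second digit counting from the check-digit position (so the 1st, 3rd, 5th, ... of the partial from the right).
  doubled (with −9 where >9): 6 1 5 7 8 0 6 → sum 33
  kept as-is: 1 3 1 4 3 6 → sum 18
Total = 33 + 18 = 51.
Check digit = (10 − (51 mod 10)) mod 10 = 9.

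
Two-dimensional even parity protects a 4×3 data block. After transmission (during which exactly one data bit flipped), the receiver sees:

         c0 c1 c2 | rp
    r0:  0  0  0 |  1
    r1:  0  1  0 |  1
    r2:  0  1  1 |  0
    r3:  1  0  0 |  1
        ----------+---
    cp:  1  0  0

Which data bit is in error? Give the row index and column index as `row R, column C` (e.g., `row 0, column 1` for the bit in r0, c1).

Recompute each row's even parity and compare to rp:
  r0: data parity 0, sent rp 1 → mismatch
  r1: data parity 1, sent rp 1 → ok
  r2: data parity 0, sent rp 0 → ok
  r3: data parity 1, sent rp 1 → ok
Recompute each column's even parity and compare to cp:
  c0: data parity 1, sent cp 1 → ok
  c1: data parity 0, sent cp 0 → ok
  c2: data parity 1, sent cp 0 → mismatch
Exactly one row (r0) and one column (c2) fail → the flipped bit is at their intersection.

row 0, column 2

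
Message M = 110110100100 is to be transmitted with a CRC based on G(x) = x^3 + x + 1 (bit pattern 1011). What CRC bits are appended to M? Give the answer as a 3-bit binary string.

Append 3 zeros: 110110100100000. Divide by 1011 (XOR where the leading bit is 1):
  pos 0: 1101 XOR 1011 = 0110
  pos 1: 1101 XOR 1011 = 0110
  pos 2: 1100 XOR 1011 = 0111
  pos 3: 1111 XOR 1011 = 0100
  pos 4: 1000 XOR 1011 = 0011
  pos 6: 1101 XOR 1011 = 0110
  pos 7: 1100 XOR 1011 = 0111
  pos 8: 1110 XOR 1011 = 0101
  pos 9: 1010 XOR 1011 = 0001
Remainder (last 3 bits) = 100. This is the CRC / FCS.

100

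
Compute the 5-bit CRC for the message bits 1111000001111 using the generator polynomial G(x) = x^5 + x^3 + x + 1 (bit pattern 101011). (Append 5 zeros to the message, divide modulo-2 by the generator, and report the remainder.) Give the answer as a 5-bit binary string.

Append 5 zeros: 111100000111100000. Divide by 101011 (XOR where the leading bit is 1):
  pos 0: 111100 XOR 101011 = 010111
  pos 1: 101110 XOR 101011 = 000101
  pos 4: 101001 XOR 101011 = 000010
  pos 8: 101110 XOR 101011 = 000101
  pos 11: 101000 XOR 101011 = 000011
Remainder (last 5 bits) = 00110. This is the CRC / FCS.

00110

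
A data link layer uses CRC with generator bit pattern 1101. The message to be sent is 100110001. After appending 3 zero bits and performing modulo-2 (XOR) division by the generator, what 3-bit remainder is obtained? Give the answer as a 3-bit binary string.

Append 3 zeros: 100110001000. Divide by 1101 (XOR where the leading bit is 1):
  pos 0: 1001 XOR 1101 = 0100
  pos 1: 1001 XOR 1101 = 0100
  pos 2: 1000 XOR 1101 = 0101
  pos 3: 1010 XOR 1101 = 0111
  pos 4: 1110 XOR 1101 = 0011
  pos 6: 1110 XOR 1101 = 0011
  pos 8: 1100 XOR 1101 = 0001
Remainder (last 3 bits) = 001. This is the CRC / FCS.

001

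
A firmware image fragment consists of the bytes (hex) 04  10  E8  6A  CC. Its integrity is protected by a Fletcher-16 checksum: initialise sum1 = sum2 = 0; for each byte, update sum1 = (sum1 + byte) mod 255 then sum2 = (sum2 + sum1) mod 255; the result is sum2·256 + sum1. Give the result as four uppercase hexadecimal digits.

Running sums (mod 255):
  after byte 0 (04): sum1=4, sum2=4
  after byte 1 (10): sum1=20, sum2=24
  after byte 2 (E8): sum1=252, sum2=21
  after byte 3 (6A): sum1=103, sum2=124
  after byte 4 (CC): sum1=52, sum2=176
Checksum = sum2·256 + sum1 = 176·256 + 52 = 45108 = 0xB034.

B034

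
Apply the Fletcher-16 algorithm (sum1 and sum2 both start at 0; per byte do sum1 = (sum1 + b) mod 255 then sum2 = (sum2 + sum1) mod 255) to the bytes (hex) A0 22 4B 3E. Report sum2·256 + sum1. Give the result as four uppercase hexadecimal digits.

Running sums (mod 255):
  after byte 0 (A0): sum1=160, sum2=160
  after byte 1 (22): sum1=194, sum2=99
  after byte 2 (4B): sum1=14, sum2=113
  after byte 3 (3E): sum1=76, sum2=189
Checksum = sum2·256 + sum1 = 189·256 + 76 = 48460 = 0xBD4C.

BD4C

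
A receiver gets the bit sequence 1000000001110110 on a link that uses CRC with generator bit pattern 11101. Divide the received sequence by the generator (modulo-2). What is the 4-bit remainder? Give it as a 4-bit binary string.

0000

Modulo-2 division of 1000000001110110 by 11101:
  pos 0: 10000 XOR 11101 = 01101
  pos 1: 11010 XOR 11101 = 00111
  pos 3: 11100 XOR 11101 = 00001
  pos 7: 10111 XOR 11101 = 01010
  pos 8: 10100 XOR 11101 = 01001
  pos 9: 10011 XOR 11101 = 01110
  pos 10: 11101 XOR 11101 = 00000
Remainder = 0000 (zero — the frame passes the CRC check).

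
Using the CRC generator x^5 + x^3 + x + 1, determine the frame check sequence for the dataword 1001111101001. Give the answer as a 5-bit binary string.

01111

Append 5 zeros: 100111110100100000. Divide by 101011 (XOR where the leading bit is 1):
  pos 0: 100111 XOR 101011 = 001100
  pos 2: 110011 XOR 101011 = 011000
  pos 3: 110000 XOR 101011 = 011011
  pos 4: 110111 XOR 101011 = 011100
  pos 5: 111000 XOR 101011 = 010011
  pos 6: 100110 XOR 101011 = 001101
  pos 8: 110110 XOR 101011 = 011101
  pos 9: 111010 XOR 101011 = 010001
  pos 10: 100010 XOR 101011 = 001001
  pos 12: 100100 XOR 101011 = 001111
Remainder (last 5 bits) = 01111. This is the CRC / FCS.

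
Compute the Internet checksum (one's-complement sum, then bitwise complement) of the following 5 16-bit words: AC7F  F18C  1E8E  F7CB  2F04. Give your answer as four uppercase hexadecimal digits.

1C95

One's-complement addition (fold any carry out of bit 15 back into bit 0):
  0xAC7F + 0xF18C = 0x19E0B → wrap carry → 0x9E0C
  0x9E0C + 0x1E8E = 0x0BC9A
  0xBC9A + 0xF7CB = 0x1B465 → wrap carry → 0xB466
  0xB466 + 0x2F04 = 0x0E36A
One's-complement sum = 0xE36A.
Checksum = ~0xE36A & 0xFFFF = 0x1C95.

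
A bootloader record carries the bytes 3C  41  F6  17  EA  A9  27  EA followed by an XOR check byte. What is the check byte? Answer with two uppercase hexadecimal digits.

XOR the bytes together:
  start with 0x3C
  0x3C ⊕ 0x41 = 0x7D
  0x7D ⊕ 0xF6 = 0x8B
  0x8B ⊕ 0x17 = 0x9C
  0x9C ⊕ 0xEA = 0x76
  0x76 ⊕ 0xA9 = 0xDF
  0xDF ⊕ 0x27 = 0xF8
  0xF8 ⊕ 0xEA = 0x12

12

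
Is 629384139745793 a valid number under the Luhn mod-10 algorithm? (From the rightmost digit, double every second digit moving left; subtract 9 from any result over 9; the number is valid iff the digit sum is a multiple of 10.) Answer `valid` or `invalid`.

invalid

From the right, keep odd positions and double even positions (subtract 9 from any doubled value over 9):
  doubled (positions 2,4,...): 9 1 5 6 8 6 4 → sum 39
  kept (positions 1,3,...): 3 7 4 9 1 8 9 6 → sum 47
Total = 86.
86 mod 10 = 6, so the number is invalid.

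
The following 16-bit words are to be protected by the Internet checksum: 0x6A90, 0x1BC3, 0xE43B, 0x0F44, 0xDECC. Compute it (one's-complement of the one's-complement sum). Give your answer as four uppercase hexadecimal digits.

One's-complement addition (fold any carry out of bit 15 back into bit 0):
  0x6A90 + 0x1BC3 = 0x08653
  0x8653 + 0xE43B = 0x16A8E → wrap carry → 0x6A8F
  0x6A8F + 0x0F44 = 0x079D3
  0x79D3 + 0xDECC = 0x1589F → wrap carry → 0x58A0
One's-complement sum = 0x58A0.
Checksum = ~0x58A0 & 0xFFFF = 0xA75F.

A75F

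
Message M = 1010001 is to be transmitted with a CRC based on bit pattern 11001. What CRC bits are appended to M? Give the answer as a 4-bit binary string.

Append 4 zeros: 10100010000. Divide by 11001 (XOR where the leading bit is 1):
  pos 0: 10100 XOR 11001 = 01101
  pos 1: 11010 XOR 11001 = 00011
  pos 4: 11100 XOR 11001 = 00101
  pos 6: 10100 XOR 11001 = 01101
Remainder (last 4 bits) = 1101. This is the CRC / FCS.

1101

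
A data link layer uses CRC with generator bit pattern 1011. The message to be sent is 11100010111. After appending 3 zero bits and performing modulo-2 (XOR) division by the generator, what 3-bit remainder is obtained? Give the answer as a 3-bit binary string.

111

Append 3 zeros: 11100010111000. Divide by 1011 (XOR where the leading bit is 1):
  pos 0: 1110 XOR 1011 = 0101
  pos 1: 1010 XOR 1011 = 0001
  pos 4: 1010 XOR 1011 = 0001
  pos 7: 1111 XOR 1011 = 0100
  pos 8: 1000 XOR 1011 = 0011
  pos 10: 1100 XOR 1011 = 0111
Remainder (last 3 bits) = 111. This is the CRC / FCS.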